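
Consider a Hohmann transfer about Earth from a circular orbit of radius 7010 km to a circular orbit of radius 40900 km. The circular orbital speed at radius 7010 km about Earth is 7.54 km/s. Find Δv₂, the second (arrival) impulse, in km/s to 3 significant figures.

Δv₂ = 1.43 km/s

From the circular-orbit relation v² = μ/r at r = 7010 km: μ = v²r = (7.54)² × 7010 = 3.98530×10^5 km³/s².
Transfer-ellipse semi-major axis a_t = (r₁ + r₂)/2 = (7010 + 40900)/2 = 23955 km.
Circular speed at r = 40900 km: v_c = √(μ/r) = 3.122 km/s.
Vis-viva on the transfer ellipse at r = 40900 km gives v_t = √[μ(2/r − 1/a_t)] = 1.689 km/s.
Δv₂ = |v_t − v_c| = |1.689 − 3.122| = 1.433 km/s.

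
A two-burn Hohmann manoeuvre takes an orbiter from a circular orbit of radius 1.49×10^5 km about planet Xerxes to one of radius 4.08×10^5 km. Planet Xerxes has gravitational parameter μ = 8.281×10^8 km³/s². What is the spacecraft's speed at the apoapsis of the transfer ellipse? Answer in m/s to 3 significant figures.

v = 33000 m/s

Transfer-ellipse semi-major axis a_t = (r₁ + r₂)/2 = (1.490×10^5 + 4.080×10^5)/2 = 2.785×10^5 km.
The apoapsis of the transfer ellipse is at r = 4.080×10^5 km.
From the vis-viva equation, v = √[μ(2/r − 1/a_t)] = 32.95 km/s.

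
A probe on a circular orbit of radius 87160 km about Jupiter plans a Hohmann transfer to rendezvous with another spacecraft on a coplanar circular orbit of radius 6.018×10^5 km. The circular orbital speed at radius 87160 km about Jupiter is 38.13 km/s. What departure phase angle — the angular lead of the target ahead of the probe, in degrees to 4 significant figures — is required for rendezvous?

φ = 102.0°

From the circular-orbit relation v² = μ/r at r = 87160 km: μ = v²r = (38.13)² × 87160 = 1.26722×10^8 km³/s².
Transfer-ellipse semi-major axis a_t = (r₁ + r₂)/2 = (87160 + 6.018×10^5)/2 = 3.4448×10^5 km.
Transfer time t = π√(a_t³/μ) = 56424.9 s.
Target angular speed ω₂ = √(μ/r₂³) = 2.41128×10^-5 rad/s.
Angle swept by the target during transfer: ω₂·t = 1.36056 rad = 77.954°.
The probe traverses 180° on the transfer ellipse, so the target must lead by 180° − 77.954° = 102.0°.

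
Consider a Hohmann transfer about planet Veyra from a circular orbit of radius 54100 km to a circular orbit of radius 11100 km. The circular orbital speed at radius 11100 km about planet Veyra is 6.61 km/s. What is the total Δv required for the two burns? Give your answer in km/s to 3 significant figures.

From the circular-orbit relation v² = μ/r at r = 11100 km: μ = v²r = (6.61)² × 11100 = 4.84982×10^5 km³/s².
Semi-major axis of the transfer orbit: a_t = (54100 + 11100)/2 = 32600 km.
At r₁ the circular-orbit speed is v₁ = √(μ/r₁) = 2.994 km/s.
Transfer-orbit speed at r₁ (v² = μ(2/r − 1/a)): v_a = √[μ(2/r₁ − 1/a_t)] = 1.747 km/s.
First burn Δv₁ = |v_a − v₁| = 1.247 km/s.
Circular speed at r₂: v₂ = √(μ/r₂) = 6.610 km/s.
Transfer-orbit speed at r₂: v_p = √[μ(2/r₂ − 1/a_t)] = 8.515 km/s.
Second burn Δv₂ = |v₂ − v_p| = 1.905 km/s.
Total Δv = Δv₁ + Δv₂ = 3.152 km/s.

Δv = 3.15 km/s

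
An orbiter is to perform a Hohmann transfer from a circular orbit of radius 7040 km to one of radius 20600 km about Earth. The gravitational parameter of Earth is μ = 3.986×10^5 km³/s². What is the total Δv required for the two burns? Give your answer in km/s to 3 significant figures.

Δv = 2.92 km/s

Transfer-ellipse semi-major axis a_t = (r₁ + r₂)/2 = (7040 + 20600)/2 = 13820 km.
At r₁ the circular-orbit speed is v₁ = √(μ/r₁) = 7.525 km/s.
On the transfer ellipse at r₁, vis-viva gives v_p = √[μ(2/r₁ − 1/a_t)] = 9.187 km/s.
First burn Δv₁ = |v_p − v₁| = 1.662 km/s.
At r₂, v₂ = √(μ/r₂) = 4.399 km/s.
Transfer-orbit speed at r₂: v_a = √[μ(2/r₂ − 1/a_t)] = 3.140 km/s.
Second burn Δv₂ = |v₂ − v_a| = 1.259 km/s.
Δv = Δv₁ + Δv₂ = 1.662 + 1.259 = 2.921 km/s.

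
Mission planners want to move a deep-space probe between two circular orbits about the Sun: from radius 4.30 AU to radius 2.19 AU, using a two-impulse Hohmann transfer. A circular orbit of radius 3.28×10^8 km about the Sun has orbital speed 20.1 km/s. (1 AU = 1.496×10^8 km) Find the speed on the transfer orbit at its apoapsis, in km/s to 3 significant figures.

v = 11.8 km/s

From the circular-orbit relation v² = μ/r at r = 3.28×10^8 km: μ = v²r = (20.1)² × 3.28×10^8 = 1.32515×10^11 km³/s².
In km: r₁ = 4.30 × 1.496×10^8 = 6.4328×10^8 km; r₂ = 2.19 × 1.496×10^8 = 3.27624×10^8 km.
Semi-major axis of the transfer orbit: a_t = (6.4328×10^8 + 3.27624×10^8)/2 = 4.85452×10^8 km.
The apoapsis of the transfer ellipse is at r = 6.4328×10^8 km.
Applying v² = μ(2/r − 1/a_t): v = 11.79 km/s.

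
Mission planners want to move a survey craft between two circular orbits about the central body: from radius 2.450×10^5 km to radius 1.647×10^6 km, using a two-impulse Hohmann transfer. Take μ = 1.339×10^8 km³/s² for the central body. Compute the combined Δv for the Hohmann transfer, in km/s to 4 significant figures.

The Hohmann ellipse has a_t = (r₁ + r₂)/2 = 9.460×10^5 km.
Circular speed at r₁: v₁ = √(μ/r₁) = √(1.339×10^8/2.450×10^5) = 23.378 km/s.
On the transfer ellipse at r₁, vis-viva gives v_p = √[μ(2/r₁ − 1/a_t)] = 30.847 km/s.
First burn Δv₁ = |v_p − v₁| = 7.469 km/s.
At r₂, v₂ = √(μ/r₂) = 9.017 km/s.
Transfer-orbit speed at r₂: v_a = √[μ(2/r₂ − 1/a_t)] = 4.589 km/s.
Second burn Δv₂ = |v₂ − v_a| = 4.428 km/s.
Total Δv = Δv₁ + Δv₂ = 11.90 km/s.

Δv = 11.90 km/s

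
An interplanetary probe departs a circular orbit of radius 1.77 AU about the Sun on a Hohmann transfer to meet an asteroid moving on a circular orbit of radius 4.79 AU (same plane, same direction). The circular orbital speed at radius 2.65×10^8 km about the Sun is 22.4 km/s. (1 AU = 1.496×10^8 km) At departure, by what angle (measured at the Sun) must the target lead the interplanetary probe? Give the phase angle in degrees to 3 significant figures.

φ = 78.0°

From the circular-orbit relation v² = μ/r at r = 2.65×10^8 km: μ = v²r = (22.4)² × 2.65×10^8 = 1.32966×10^11 km³/s².
In km: r₁ = 1.77 × 1.496×10^8 = 2.64792×10^8 km; r₂ = 4.79 × 1.496×10^8 = 7.16584×10^8 km.
The Hohmann ellipse has a_t = (r₁ + r₂)/2 = 4.90688×10^8 km.
Transfer time t = π√(a_t³/μ) = 9.365×10^7 s.
Target angular speed ω₂ = √(μ/r₂³) = 1.901×10^-8 rad/s.
Angle swept by the target during transfer: ω₂·t = 1.780 rad = 102.0°.
Arrival is 180° from departure on the ellipse, so φ = 180° − 102.0° = 78.0°.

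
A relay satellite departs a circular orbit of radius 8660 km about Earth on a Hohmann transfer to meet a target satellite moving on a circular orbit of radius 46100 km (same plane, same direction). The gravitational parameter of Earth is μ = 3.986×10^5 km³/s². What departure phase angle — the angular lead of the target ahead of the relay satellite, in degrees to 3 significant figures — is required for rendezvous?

φ = 97.6°

Transfer-ellipse semi-major axis a_t = (r₁ + r₂)/2 = (8660 + 46100)/2 = 27380 km.
Transfer time t = π√(a_t³/μ) = 22540 s.
Target angular speed ω₂ = √(μ/r₂³) = 6.378×10^-5 rad/s.
Angle swept by the target during transfer: ω₂·t = 1.438 rad = 82.39°.
Arrival is 180° from departure on the ellipse, so φ = 180° − 82.39° = 97.6°.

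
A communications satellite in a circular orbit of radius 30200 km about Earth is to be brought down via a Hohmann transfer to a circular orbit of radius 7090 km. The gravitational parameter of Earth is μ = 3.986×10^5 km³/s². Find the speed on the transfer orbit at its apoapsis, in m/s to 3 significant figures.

Transfer-ellipse semi-major axis a_t = (r₁ + r₂)/2 = (30200 + 7090)/2 = 18645 km.
The apoapsis of the transfer ellipse is at r = 30200 km.
Vis-viva: v = √[μ(2/r − 1/a_t)] = √[3.986×10^5 × (2/30200 − 1/18645)] = 2.240 km/s.

v = 2240 m/s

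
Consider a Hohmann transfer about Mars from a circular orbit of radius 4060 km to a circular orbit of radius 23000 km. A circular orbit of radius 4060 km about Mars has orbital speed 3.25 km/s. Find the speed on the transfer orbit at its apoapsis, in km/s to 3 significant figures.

From the circular-orbit relation v² = μ/r at r = 4060 km: μ = v²r = (3.25)² × 4060 = 42883.8 km³/s².
Semi-major axis of the transfer orbit: a_t = (4060 + 23000)/2 = 13530 km.
The apoapsis of the transfer ellipse is at r = 23000 km.
From the vis-viva equation, v = √[μ(2/r − 1/a_t)] = 0.7480 km/s.

v = 0.748 km/s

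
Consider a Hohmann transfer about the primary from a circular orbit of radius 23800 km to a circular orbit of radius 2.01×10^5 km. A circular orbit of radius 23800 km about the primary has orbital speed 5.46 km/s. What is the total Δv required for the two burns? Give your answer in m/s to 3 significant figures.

From the circular-orbit relation v² = μ/r at r = 23800 km: μ = v²r = (5.46)² × 23800 = 7.09516×10^5 km³/s².
Transfer-ellipse semi-major axis a_t = (r₁ + r₂)/2 = (23800 + 2.010×10^5)/2 = 1.124×10^5 km.
Circular speed at r₁: v₁ = √(μ/r₁) = √(7.09516×10^5/23800) = 5.4600 km/s.
On the transfer ellipse at r₁, v² = μ(2/r − 1/a) gives v_p = √[μ(2/r₁ − 1/a_t)] = 7.3014 km/s.
First burn Δv₁ = |v_p − v₁| = 1.8414 km/s.
Circular speed at r₂: v₂ = √(μ/r₂) = 1.87881 km/s.
Transfer-orbit speed at r₂: v_a = √[μ(2/r₂ − 1/a_t)] = 0.864547 km/s.
Second burn Δv₂ = |v₂ − v_a| = 1.0143 km/s.
Total Δv = Δv₁ + Δv₂ = 2.856 km/s.

Δv = 2860 m/s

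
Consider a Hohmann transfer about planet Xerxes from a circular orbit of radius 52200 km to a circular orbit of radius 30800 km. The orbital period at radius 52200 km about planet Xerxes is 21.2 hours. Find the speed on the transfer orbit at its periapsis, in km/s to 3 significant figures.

From Kepler's third law T² = 4π²r³/μ at r = 52200 km, T = 21.2 hours = 21.2 × 3600 s = 76320 s: μ = 4π²r³/T² = 9.64039×10^5 km³/s².
The Hohmann ellipse has a_t = (r₁ + r₂)/2 = 41500 km.
At periapsis, r = 30800 km.
From the vis-viva equation, v = √[μ(2/r − 1/a_t)] = 6.275 km/s.

v = 6.27 km/s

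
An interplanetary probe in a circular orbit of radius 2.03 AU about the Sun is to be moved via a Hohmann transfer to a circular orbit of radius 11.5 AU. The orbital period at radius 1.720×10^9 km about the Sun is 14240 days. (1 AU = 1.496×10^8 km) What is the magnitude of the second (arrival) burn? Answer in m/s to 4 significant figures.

Δv₂ = 3972 m/s

From Kepler's third law T² = 4π²r³/μ at r = 1.720×10^9 km, T = 14240 days = 14240 × 86400 s = 1.230336×10^9 s: μ = 4π²r³/T² = 1.32708×10^11 km³/s².
In km: r₁ = 2.03 × 1.496×10^8 = 3.03688×10^8 km; r₂ = 11.5 × 1.496×10^8 = 1.7204×10^9 km.
Transfer-ellipse semi-major axis a_t = (r₁ + r₂)/2 = (3.03688×10^8 + 1.7204×10^9)/2 = 1.012044×10^9 km.
Circular speed at r = 1.7204×10^9 km: v_c = √(μ/r) = 8.783 km/s.
Transfer-orbit speed at the same r (vis-viva, a = a_t): v_t = √[μ(2/r − 1/a_t)] = 4.811 km/s.
Δv₂ = |v_t − v_c| = |4.811 − 8.783| = 3.972 km/s.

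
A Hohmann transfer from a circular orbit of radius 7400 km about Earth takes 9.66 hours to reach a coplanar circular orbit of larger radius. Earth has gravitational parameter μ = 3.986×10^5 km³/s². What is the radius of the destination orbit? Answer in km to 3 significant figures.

r₂ = 65700 km

Transfer time t = 9.66 hours = 34776 s, and t = π√(a_t³/μ).
So a_t = (μ t²/π²)^(1/3) = (3.986×10^5 × (34776)² / π²)^(1/3) = 36554 km.
Since a_t = (r₁ + r₂)/2, r₂ = 2a_t − r₁ = 2×36554 − 7400 = 65708 km.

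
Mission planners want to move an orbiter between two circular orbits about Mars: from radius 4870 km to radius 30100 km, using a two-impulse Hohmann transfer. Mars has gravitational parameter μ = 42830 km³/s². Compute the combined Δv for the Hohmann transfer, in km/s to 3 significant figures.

Δv = 1.49 km/s

Transfer-ellipse semi-major axis a_t = (r₁ + r₂)/2 = (4870 + 30100)/2 = 17485 km.
Circular speed at r₁: v₁ = √(μ/r₁) = √(42830/4870) = 2.9656 km/s.
On the transfer ellipse at r₁, vis-viva equation gives v_p = √[μ(2/r₁ − 1/a_t)] = 3.8910 km/s.
First burn Δv₁ = |v_p − v₁| = 0.9254 km/s.
Circular speed at r₂: v₂ = √(μ/r₂) = 1.19286 km/s.
Transfer-orbit speed at r₂: v_a = √[μ(2/r₂ − 1/a_t)] = 0.629539 km/s.
Second burn Δv₂ = |v₂ − v_a| = 0.5633 km/s.
Δv = Δv₁ + Δv₂ = 0.9254 + 0.5633 = 1.489 km/s.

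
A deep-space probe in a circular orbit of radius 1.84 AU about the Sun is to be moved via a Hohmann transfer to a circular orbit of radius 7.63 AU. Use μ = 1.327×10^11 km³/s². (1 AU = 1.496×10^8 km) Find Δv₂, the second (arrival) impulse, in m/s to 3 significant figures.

In km: r₁ = 1.84 × 1.496×10^8 = 2.75264×10^8 km; r₂ = 7.63 × 1.496×10^8 = 1.141448×10^9 km.
The Hohmann ellipse has a_t = (r₁ + r₂)/2 = 7.08356×10^8 km.
On the circular orbit at r = 1.141448×10^9 km, v_c = √(μ/r) = 10.782 km/s.
Vis-viva on the transfer ellipse at r = 1.141448×10^9 km gives v_t = √[μ(2/r − 1/a_t)] = 6.7213 km/s.
Δv₂ = |v_t − v_c| = |6.7213 − 10.782| = 4.061 km/s.

Δv₂ = 4060 m/s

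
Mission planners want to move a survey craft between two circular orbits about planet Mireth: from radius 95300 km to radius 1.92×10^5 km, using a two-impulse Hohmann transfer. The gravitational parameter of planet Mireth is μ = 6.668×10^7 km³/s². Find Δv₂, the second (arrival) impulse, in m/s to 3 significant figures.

Δv₂ = 3460 m/s

Semi-major axis of the transfer orbit: a_t = (95300 + 1.920×10^5)/2 = 1.4365×10^5 km.
Circular speed at r = 1.920×10^5 km: v_c = √(μ/r) = 18.636 km/s.
Transfer-orbit speed at the same r (vis-viva, a = a_t): v_t = √[μ(2/r − 1/a_t)] = 15.179 km/s.
Δv₂ = |v_t − v_c| = |15.179 − 18.636| = 3.457 km/s.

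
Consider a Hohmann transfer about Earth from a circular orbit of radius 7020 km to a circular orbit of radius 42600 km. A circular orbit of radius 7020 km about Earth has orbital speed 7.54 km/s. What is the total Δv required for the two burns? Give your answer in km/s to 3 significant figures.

From the circular-orbit relation v² = μ/r at r = 7020 km: μ = v²r = (7.54)² × 7020 = 3.99098×10^5 km³/s².
The Hohmann ellipse has a_t = (r₁ + r₂)/2 = 24810 km.
Circular speed at r₁: v₁ = √(μ/r₁) = √(3.99098×10^5/7020) = 7.540 km/s.
On the transfer ellipse at r₁, v² = μ(2/r − 1/a) gives v_p = √[μ(2/r₁ − 1/a_t)] = 9.880 km/s.
First burn Δv₁ = |v_p − v₁| = 2.340 km/s.
Circular speed at r₂: v₂ = √(μ/r₂) = 3.061 km/s.
Transfer-orbit speed at r₂: v_a = √[μ(2/r₂ − 1/a_t)] = 1.628 km/s.
Second burn Δv₂ = |v₂ − v_a| = 1.433 km/s.
Total Δv = Δv₁ + Δv₂ = 3.773 km/s.

Δv = 3.77 km/s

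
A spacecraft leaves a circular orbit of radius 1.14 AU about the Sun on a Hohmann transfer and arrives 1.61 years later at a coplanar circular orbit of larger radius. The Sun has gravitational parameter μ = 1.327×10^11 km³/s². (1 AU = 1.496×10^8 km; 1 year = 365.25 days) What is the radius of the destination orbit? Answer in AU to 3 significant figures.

In km: r₁ = 1.14 × 1.496×10^8 = 1.70544×10^8 km.
Transfer time t = 1.61 years × 365.25 × 86400 s = 5.0807736×10^7 s, and t = π√(a_t³/μ).
So a_t = (μ t²/π²)^(1/3) = (1.327×10^11 × (5.0807736×10^7)² / π²)^(1/3) = 3.2619×10^8 km.
Since a_t = (r₁ + r₂)/2, r₂ = 2a_t − r₁ = 2×3.2619×10^8 − 1.70544×10^8 = 4.81836×10^8 km.
In AU: r₂ = 4.81836×10^8 / 1.496×10^8 = 3.22 AU.

r₂ = 3.22 AU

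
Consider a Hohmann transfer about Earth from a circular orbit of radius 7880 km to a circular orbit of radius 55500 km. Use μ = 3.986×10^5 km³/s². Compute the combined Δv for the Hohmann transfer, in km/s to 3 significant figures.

Δv = 3.64 km/s

The Hohmann ellipse has a_t = (r₁ + r₂)/2 = 31690 km.
At r₁ the circular-orbit speed is v₁ = √(μ/r₁) = 7.112 km/s.
Transfer-orbit speed at r₁ (v² = μ(2/r − 1/a)): v_p = √[μ(2/r₁ − 1/a_t)] = 9.412 km/s.
First burn Δv₁ = |v_p − v₁| = 2.300 km/s.
At r₂, v₂ = √(μ/r₂) = 2.680 km/s.
Transfer-orbit speed at r₂: v_a = √[μ(2/r₂ − 1/a_t)] = 1.336 km/s.
Second burn Δv₂ = |v₂ − v_a| = 1.344 km/s.
Δv = Δv₁ + Δv₂ = 2.300 + 1.344 = 3.644 km/s.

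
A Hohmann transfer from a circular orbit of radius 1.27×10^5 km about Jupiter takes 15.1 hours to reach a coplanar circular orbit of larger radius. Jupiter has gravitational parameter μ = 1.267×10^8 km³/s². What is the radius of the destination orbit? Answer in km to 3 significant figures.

Transfer time t = 15.1 hours = 54360 s, and t = π√(a_t³/μ).
So a_t = (μ t²/π²)^(1/3) = (1.267×10^8 × (54360)² / π²)^(1/3) = 3.3600×10^5 km.
Since a_t = (r₁ + r₂)/2, r₂ = 2a_t − r₁ = 2×3.3600×10^5 − 1.270×10^5 = 5.450×10^5 km.

r₂ = 5.45×10^5 km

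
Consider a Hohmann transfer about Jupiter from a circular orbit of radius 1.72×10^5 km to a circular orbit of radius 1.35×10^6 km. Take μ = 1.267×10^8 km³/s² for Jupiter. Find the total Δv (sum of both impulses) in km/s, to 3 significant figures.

The Hohmann ellipse has a_t = (r₁ + r₂)/2 = 7.610×10^5 km.
At r₁ the circular-orbit speed is v₁ = √(μ/r₁) = 27.141 km/s.
On the transfer ellipse at r₁, vis-viva equation gives v_p = √[μ(2/r₁ − 1/a_t)] = 36.149 km/s.
First burn Δv₁ = |v_p − v₁| = 9.008 km/s.
Circular speed at r₂: v₂ = √(μ/r₂) = 9.688 km/s.
Transfer-orbit speed at r₂: v_a = √[μ(2/r₂ − 1/a_t)] = 4.606 km/s.
Second burn Δv₂ = |v₂ − v_a| = 5.082 km/s.
Total Δv = Δv₁ + Δv₂ = 14.09 km/s.

Δv = 14.1 km/s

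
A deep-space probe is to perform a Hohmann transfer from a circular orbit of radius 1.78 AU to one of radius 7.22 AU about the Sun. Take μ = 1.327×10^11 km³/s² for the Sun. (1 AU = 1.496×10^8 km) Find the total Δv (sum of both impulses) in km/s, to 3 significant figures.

Δv = 10.1 km/s

In km: r₁ = 1.78 × 1.496×10^8 = 2.66288×10^8 km; r₂ = 7.22 × 1.496×10^8 = 1.080112×10^9 km.
Semi-major axis of the transfer orbit: a_t = (2.66288×10^8 + 1.080112×10^9)/2 = 6.732×10^8 km.
Circular speed at r₁: v₁ = √(μ/r₁) = √(1.327×10^11/2.66288×10^8) = 22.323 km/s.
Transfer-orbit speed at r₁ (vis-viva): v_p = √[μ(2/r₁ − 1/a_t)] = 28.276 km/s.
First burn Δv₁ = |v_p − v₁| = 5.953 km/s.
At r₂, v₂ = √(μ/r₂) = 11.084 km/s.
Transfer-orbit speed at r₂: v_a = √[μ(2/r₂ − 1/a_t)] = 6.9712 km/s.
Second burn Δv₂ = |v₂ − v_a| = 4.113 km/s.
Total Δv = Δv₁ + Δv₂ = 10.07 km/s.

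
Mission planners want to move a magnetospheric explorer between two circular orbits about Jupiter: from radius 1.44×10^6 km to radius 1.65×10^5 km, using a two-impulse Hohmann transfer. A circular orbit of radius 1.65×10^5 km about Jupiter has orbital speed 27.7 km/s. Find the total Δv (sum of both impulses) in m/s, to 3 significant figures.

From the circular-orbit relation v² = μ/r at r = 1.65×10^5 km: μ = v²r = (27.7)² × 1.65×10^5 = 1.26603×10^8 km³/s².
The Hohmann ellipse has a_t = (r₁ + r₂)/2 = 8.025×10^5 km.
At r₁ the circular-orbit speed is v₁ = √(μ/r₁) = 9.3765 km/s.
Transfer-orbit speed at r₁ (v² = μ(2/r − 1/a)): v_a = √[μ(2/r₁ − 1/a_t)] = 4.2517 km/s.
First burn Δv₁ = |v_a − v₁| = 5.125 km/s.
Circular speed at r₂: v₂ = √(μ/r₂) = 27.700 km/s.
Transfer-orbit speed at r₂: v_p = √[μ(2/r₂ − 1/a_t)] = 37.106 km/s.
Second burn Δv₂ = |v₂ − v_p| = 9.406 km/s.
Δv = Δv₁ + Δv₂ = 5.125 + 9.406 = 14.53 km/s.

Δv = 14500 m/s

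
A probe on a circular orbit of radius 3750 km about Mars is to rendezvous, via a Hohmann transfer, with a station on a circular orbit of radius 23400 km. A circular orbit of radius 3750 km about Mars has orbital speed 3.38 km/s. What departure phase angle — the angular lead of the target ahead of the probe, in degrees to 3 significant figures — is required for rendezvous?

From the circular-orbit relation v² = μ/r at r = 3750 km: μ = v²r = (3.38)² × 3750 = 42841.5 km³/s².
The Hohmann ellipse has a_t = (r₁ + r₂)/2 = 13575 km.
Transfer time t = π√(a_t³/μ) = 24006.4 s.
The target's mean motion on its circular orbit is ω₂ = √(μ/r₂³) = 5.78241×10^-5 rad/s.
Angle swept by the target during transfer: ω₂·t = 1.38815 rad = 79.54°.
Arrival is 180° from departure on the ellipse, so φ = 180° − 79.54° = 100°.

φ = 100°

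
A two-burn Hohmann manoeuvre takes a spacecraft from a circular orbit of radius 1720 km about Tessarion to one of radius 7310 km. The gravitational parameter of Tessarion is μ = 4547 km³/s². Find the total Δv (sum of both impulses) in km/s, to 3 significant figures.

Δv = 0.745 km/s

Transfer-ellipse semi-major axis a_t = (r₁ + r₂)/2 = (1720 + 7310)/2 = 4515 km.
Circular speed at r₁: v₁ = √(μ/r₁) = √(4547/1720) = 1.6259 km/s.
On the transfer ellipse at r₁, v² = μ(2/r − 1/a) gives v_p = √[μ(2/r₁ − 1/a_t)] = 2.0688 km/s.
First burn Δv₁ = |v_p − v₁| = 0.4429 km/s.
At r₂, v₂ = √(μ/r₂) = 0.7887 km/s.
Transfer-orbit speed at r₂: v_a = √[μ(2/r₂ − 1/a_t)] = 0.4868 km/s.
Second burn Δv₂ = |v₂ − v_a| = 0.3019 km/s.
Δv = Δv₁ + Δv₂ = 0.4429 + 0.3019 = 0.7448 km/s.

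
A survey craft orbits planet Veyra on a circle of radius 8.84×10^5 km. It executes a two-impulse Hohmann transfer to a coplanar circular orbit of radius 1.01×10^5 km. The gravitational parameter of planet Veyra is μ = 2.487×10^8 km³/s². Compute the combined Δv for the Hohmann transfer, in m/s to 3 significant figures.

Δv = 26000 m/s

Semi-major axis of the transfer orbit: a_t = (8.840×10^5 + 1.010×10^5)/2 = 4.925×10^5 km.
Circular speed at r₁: v₁ = √(μ/r₁) = √(2.487×10^8/8.840×10^5) = 16.773 km/s.
On the transfer ellipse at r₁, vis-viva gives v_a = √[μ(2/r₁ − 1/a_t)] = 7.5957 km/s.
First burn Δv₁ = |v_a − v₁| = 9.177 km/s.
Circular speed at r₂: v₂ = √(μ/r₂) = 49.62 km/s.
Transfer-orbit speed at r₂: v_p = √[μ(2/r₂ − 1/a_t)] = 66.48 km/s.
Second burn Δv₂ = |v₂ − v_p| = 16.86 km/s.
Δv = Δv₁ + Δv₂ = 9.177 + 16.86 = 26.04 km/s.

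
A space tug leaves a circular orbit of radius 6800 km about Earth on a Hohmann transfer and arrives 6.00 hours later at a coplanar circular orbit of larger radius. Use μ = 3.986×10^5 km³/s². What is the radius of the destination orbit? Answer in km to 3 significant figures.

Transfer time t = 6.00 hours = 21600 s, and t = π√(a_t³/μ).
So a_t = (μ t²/π²)^(1/3) = (3.986×10^5 × (21600)² / π²)^(1/3) = 26610 km.
Since a_t = (r₁ + r₂)/2, r₂ = 2a_t − r₁ = 2×26610 − 6800 = 46420 km.

r₂ = 46400 km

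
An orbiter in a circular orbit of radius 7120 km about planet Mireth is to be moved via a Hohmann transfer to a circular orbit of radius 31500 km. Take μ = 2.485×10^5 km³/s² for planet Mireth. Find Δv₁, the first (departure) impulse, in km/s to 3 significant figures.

Transfer-ellipse semi-major axis a_t = (r₁ + r₂)/2 = (7120 + 31500)/2 = 19310 km.
On the circular orbit at r = 7120 km, v_c = √(μ/r) = 5.9078 km/s.
Vis-viva on the transfer ellipse at r = 7120 km gives v_t = √[μ(2/r − 1/a_t)] = 7.5455 km/s.
Δv₁ = |v_t − v_c| = |7.5455 − 5.9078| = 1.638 km/s.

Δv₁ = 1.64 km/s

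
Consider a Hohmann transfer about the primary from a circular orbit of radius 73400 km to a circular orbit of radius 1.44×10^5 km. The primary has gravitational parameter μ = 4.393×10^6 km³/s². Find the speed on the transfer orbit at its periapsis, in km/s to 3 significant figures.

Semi-major axis of the transfer orbit: a_t = (73400 + 1.440×10^5)/2 = 1.087×10^5 km.
The periapsis of the transfer ellipse is at r = 73400 km.
Applying v² = μ(2/r − 1/a_t): v = 8.904 km/s.

v = 8.90 km/s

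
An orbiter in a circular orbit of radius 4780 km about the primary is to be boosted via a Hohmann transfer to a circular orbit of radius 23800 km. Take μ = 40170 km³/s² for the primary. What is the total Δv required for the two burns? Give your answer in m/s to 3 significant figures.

Δv = 1390 m/s

Transfer-ellipse semi-major axis a_t = (r₁ + r₂)/2 = (4780 + 23800)/2 = 14290 km.
Circular speed at r₁: v₁ = √(μ/r₁) = √(40170/4780) = 2.8989 km/s.
Transfer-orbit speed at r₁ (v² = μ(2/r − 1/a)): v_p = √[μ(2/r₁ − 1/a_t)] = 3.7412 km/s.
First burn Δv₁ = |v_p − v₁| = 0.8423 km/s.
At r₂, v₂ = √(μ/r₂) = 1.2992 km/s.
Transfer-orbit speed at r₂: v_a = √[μ(2/r₂ − 1/a_t)] = 0.75138 km/s.
Second burn Δv₂ = |v₂ − v_a| = 0.5478 km/s.
Total Δv = Δv₁ + Δv₂ = 1.390 km/s.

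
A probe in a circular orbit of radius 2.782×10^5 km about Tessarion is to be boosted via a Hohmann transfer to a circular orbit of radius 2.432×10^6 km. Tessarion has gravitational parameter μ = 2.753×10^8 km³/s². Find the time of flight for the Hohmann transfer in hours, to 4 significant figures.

t = 82.97 hours

Transfer-ellipse semi-major axis a_t = (r₁ + r₂)/2 = (2.782×10^5 + 2.432×10^6)/2 = 1.3551×10^6 km.
Half the transfer-orbit period gives t = π√(a_t³/μ) = 2.987×10^5 s.
Converting: 2.987×10^5 s ÷ 3600 s/hour = 82.97 hours.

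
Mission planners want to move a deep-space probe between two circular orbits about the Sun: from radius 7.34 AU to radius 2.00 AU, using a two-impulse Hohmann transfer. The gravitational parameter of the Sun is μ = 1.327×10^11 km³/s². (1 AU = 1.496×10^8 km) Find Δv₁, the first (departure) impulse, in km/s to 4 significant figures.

In km: r₁ = 7.34 × 1.496×10^8 = 1.098064×10^9 km; r₂ = 2.00 × 1.496×10^8 = 2.992×10^8 km.
Semi-major axis of the transfer orbit: a_t = (1.098064×10^9 + 2.992×10^8)/2 = 6.98632×10^8 km.
On the circular orbit at r = 1.098064×10^9 km, v_c = √(μ/r) = 10.993 km/s.
Vis-viva on the transfer ellipse at r = 1.098064×10^9 km gives v_t = √[μ(2/r − 1/a_t)] = 7.1941 km/s.
Δv₁ = |v_t − v_c| = |7.1941 − 10.993| = 3.799 km/s.

Δv₁ = 3.799 km/s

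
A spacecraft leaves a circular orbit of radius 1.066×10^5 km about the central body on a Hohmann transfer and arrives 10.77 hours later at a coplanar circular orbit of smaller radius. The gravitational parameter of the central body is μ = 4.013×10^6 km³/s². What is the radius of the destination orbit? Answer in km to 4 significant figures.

r₂ = 63130 km

Transfer time t = 10.77 hours = 38772 s, and t = π√(a_t³/μ).
So a_t = (μ t²/π²)^(1/3) = (4.013×10^6 × (38772)² / π²)^(1/3) = 84866 km.
Since a_t = (r₁ + r₂)/2, r₂ = 2a_t − r₁ = 2×84866 − 1.066×10^5 = 63132 km.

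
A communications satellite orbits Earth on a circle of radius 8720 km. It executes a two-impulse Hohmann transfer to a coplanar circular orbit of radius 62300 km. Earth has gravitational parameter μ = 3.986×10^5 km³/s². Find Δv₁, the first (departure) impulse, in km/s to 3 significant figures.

Semi-major axis of the transfer orbit: a_t = (8720 + 62300)/2 = 35510 km.
On the circular orbit at r = 8720 km, v_c = √(μ/r) = 6.761 km/s.
Transfer-orbit speed at the same r (vis-viva, a = a_t): v_t = √[μ(2/r − 1/a_t)] = 8.955 km/s.
Δv₁ = |v_t − v_c| = |8.955 − 6.761| = 2.194 km/s.

Δv₁ = 2.19 km/s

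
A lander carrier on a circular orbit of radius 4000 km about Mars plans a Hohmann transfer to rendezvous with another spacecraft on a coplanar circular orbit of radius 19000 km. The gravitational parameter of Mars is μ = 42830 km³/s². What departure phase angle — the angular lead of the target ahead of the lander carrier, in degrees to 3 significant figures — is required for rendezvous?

φ = 95.2°

The Hohmann ellipse has a_t = (r₁ + r₂)/2 = 11500 km.
Transfer time t = π√(a_t³/μ) = 18720 s.
The target's mean motion on its circular orbit is ω₂ = √(μ/r₂³) = 7.902×10^-5 rad/s.
Angle swept by the target during transfer: ω₂·t = 1.4793 rad = 84.76°.
The lander carrier traverses 180° on the transfer ellipse, so the target must lead by 180° − 84.76° = 95.2°.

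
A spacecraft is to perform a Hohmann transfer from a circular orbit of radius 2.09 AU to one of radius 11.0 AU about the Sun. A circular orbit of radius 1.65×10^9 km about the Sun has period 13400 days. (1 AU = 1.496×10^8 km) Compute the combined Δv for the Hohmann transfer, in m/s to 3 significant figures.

From Kepler's third law T² = 4π²r³/μ at r = 1.65×10^9 km, T = 13400 days = 13400 × 86400 s = 1.15776×10^9 s: μ = 4π²r³/T² = 1.32304×10^11 km³/s².
In km: r₁ = 2.09 × 1.496×10^8 = 3.12664×10^8 km; r₂ = 11.0 × 1.496×10^8 = 1.6456×10^9 km.
The Hohmann ellipse has a_t = (r₁ + r₂)/2 = 9.79132×10^8 km.
Circular speed at r₁: v₁ = √(μ/r₁) = √(1.32304×10^11/3.12664×10^8) = 20.571 km/s.
Transfer-orbit speed at r₁ (vis-viva): v_p = √[μ(2/r₁ − 1/a_t)] = 26.668 km/s.
First burn Δv₁ = |v_p − v₁| = 6.097 km/s.
Circular speed at r₂: v₂ = √(μ/r₂) = 8.967 km/s.
Transfer-orbit speed at r₂: v_a = √[μ(2/r₂ − 1/a_t)] = 5.067 km/s.
Second burn Δv₂ = |v₂ − v_a| = 3.900 km/s.
Δv = Δv₁ + Δv₂ = 6.097 + 3.900 = 9.997 km/s.

Δv = 10000 m/s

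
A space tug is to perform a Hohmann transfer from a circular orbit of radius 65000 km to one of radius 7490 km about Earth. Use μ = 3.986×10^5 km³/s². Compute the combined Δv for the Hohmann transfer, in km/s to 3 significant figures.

Transfer-ellipse semi-major axis a_t = (r₁ + r₂)/2 = (65000 + 7490)/2 = 36245 km.
At r₁ the circular-orbit speed is v₁ = √(μ/r₁) = 2.4763 km/s.
Transfer-orbit speed at r₁ (v² = μ(2/r − 1/a)): v_a = √[μ(2/r₁ − 1/a_t)] = 1.1257 km/s.
First burn Δv₁ = |v_a − v₁| = 1.351 km/s.
At r₂, v₂ = √(μ/r₂) = 7.295 km/s.
Transfer-orbit speed at r₂: v_p = √[μ(2/r₂ − 1/a_t)] = 9.769 km/s.
Second burn Δv₂ = |v₂ − v_p| = 2.474 km/s.
Δv = Δv₁ + Δv₂ = 1.351 + 2.474 = 3.825 km/s.

Δv = 3.82 km/s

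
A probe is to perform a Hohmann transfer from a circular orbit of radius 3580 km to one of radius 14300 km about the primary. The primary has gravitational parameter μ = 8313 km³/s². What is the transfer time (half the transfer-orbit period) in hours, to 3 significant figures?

t = 8.09 hours

Transfer-ellipse semi-major axis a_t = (r₁ + r₂)/2 = (3580 + 14300)/2 = 8940 km.
Transfer time t = π√(a_t³/μ) = π√((8940)³ / 8313) = 29130 s.
Converting: 29130 s ÷ 3600 s/hour = 8.09 hours.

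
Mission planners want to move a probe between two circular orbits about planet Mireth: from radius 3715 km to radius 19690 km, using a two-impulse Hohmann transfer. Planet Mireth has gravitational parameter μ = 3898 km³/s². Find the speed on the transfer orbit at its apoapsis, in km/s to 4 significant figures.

The Hohmann ellipse has a_t = (r₁ + r₂)/2 = 11702.5 km.
At apoapsis, r = 19690 km.
Applying v² = μ(2/r − 1/a_t): v = 0.2507 km/s.

v = 0.2507 km/s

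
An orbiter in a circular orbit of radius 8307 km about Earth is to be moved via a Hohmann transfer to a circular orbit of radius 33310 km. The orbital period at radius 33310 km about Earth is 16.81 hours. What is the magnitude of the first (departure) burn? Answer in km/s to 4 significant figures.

From Kepler's third law T² = 4π²r³/μ at r = 33310 km, T = 16.81 hours = 16.81 × 3600 s = 60516 s: μ = 4π²r³/T² = 3.98422×10^5 km³/s².
Semi-major axis of the transfer orbit: a_t = (8307 + 33310)/2 = 20808.5 km.
Circular speed at r = 8307 km: v_c = √(μ/r) = 6.925 km/s.
Vis-viva on the transfer ellipse at r = 8307 km gives v_t = √[μ(2/r − 1/a_t)] = 8.762 km/s.
Δv₁ = |v_t − v_c| = |8.762 − 6.925| = 1.837 km/s.

Δv₁ = 1.837 km/s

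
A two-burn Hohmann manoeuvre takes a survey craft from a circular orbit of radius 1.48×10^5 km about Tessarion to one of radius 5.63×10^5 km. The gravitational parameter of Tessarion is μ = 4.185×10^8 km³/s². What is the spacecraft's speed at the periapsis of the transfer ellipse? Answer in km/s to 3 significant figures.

The Hohmann ellipse has a_t = (r₁ + r₂)/2 = 3.555×10^5 km.
The periapsis of the transfer ellipse is at r = 1.480×10^5 km.
Vis-viva: v = √[μ(2/r − 1/a_t)] = √[4.185×10^8 × (2/1.480×10^5 − 1/3.555×10^5)] = 66.92 km/s.

v = 66.9 km/s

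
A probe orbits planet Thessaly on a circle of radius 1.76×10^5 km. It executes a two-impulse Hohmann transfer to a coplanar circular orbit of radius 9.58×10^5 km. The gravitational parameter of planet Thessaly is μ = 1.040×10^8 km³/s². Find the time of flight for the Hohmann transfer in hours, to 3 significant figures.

Semi-major axis of the transfer orbit: a_t = (1.760×10^5 + 9.580×10^5)/2 = 5.670×10^5 km.
By Kepler's third law the transfer-orbit period is T = 2π√(a_t³/μ), so t = T/2 = 1.315×10^5 s.
Converting: 1.315×10^5 s ÷ 3600 s/hour = 36.5 hours.

t = 36.5 hours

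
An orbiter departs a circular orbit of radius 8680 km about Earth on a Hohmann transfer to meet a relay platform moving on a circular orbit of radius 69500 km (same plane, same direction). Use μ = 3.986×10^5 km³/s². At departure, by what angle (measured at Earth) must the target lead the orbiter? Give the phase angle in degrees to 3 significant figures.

φ = 104°

Semi-major axis of the transfer orbit: a_t = (8680 + 69500)/2 = 39090 km.
The half-period of the transfer ellipse is t = π√(a_t³/μ) = 38457 s.
Target angular speed ω₂ = √(μ/r₂³) = 3.4458×10^-5 rad/s.
Angle swept by the target during transfer: ω₂·t = 1.3252 rad = 75.93°.
Arrival is 180° from departure on the ellipse, so φ = 180° − 75.93° = 104°.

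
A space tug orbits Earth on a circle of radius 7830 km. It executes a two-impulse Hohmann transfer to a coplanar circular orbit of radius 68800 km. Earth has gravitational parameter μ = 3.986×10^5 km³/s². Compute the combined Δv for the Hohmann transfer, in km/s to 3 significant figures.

Semi-major axis of the transfer orbit: a_t = (7830 + 68800)/2 = 38315 km.
Circular speed at r₁: v₁ = √(μ/r₁) = √(3.986×10^5/7830) = 7.135 km/s.
On the transfer ellipse at r₁, vis-viva equation gives v_p = √[μ(2/r₁ − 1/a_t)] = 9.561 km/s.
First burn Δv₁ = |v_p − v₁| = 2.426 km/s.
At r₂, v₂ = √(μ/r₂) = 2.407 km/s.
Transfer-orbit speed at r₂: v_a = √[μ(2/r₂ − 1/a_t)] = 1.088 km/s.
Second burn Δv₂ = |v₂ − v_a| = 1.319 km/s.
Δv = Δv₁ + Δv₂ = 2.426 + 1.319 = 3.745 km/s.

Δv = 3.74 km/s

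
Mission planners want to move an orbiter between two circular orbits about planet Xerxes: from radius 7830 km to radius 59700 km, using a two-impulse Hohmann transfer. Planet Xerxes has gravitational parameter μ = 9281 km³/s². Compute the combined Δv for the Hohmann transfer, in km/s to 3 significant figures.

Transfer-ellipse semi-major axis a_t = (r₁ + r₂)/2 = (7830 + 59700)/2 = 33765 km.
Circular speed at r₁: v₁ = √(μ/r₁) = √(9281/7830) = 1.089 km/s.
On the transfer ellipse at r₁, vis-viva equation gives v_p = √[μ(2/r₁ − 1/a_t)] = 1.448 km/s.
First burn Δv₁ = |v_p − v₁| = 0.3590 km/s.
Circular speed at r₂: v₂ = √(μ/r₂) = 0.3943 km/s.
Transfer-orbit speed at r₂: v_a = √[μ(2/r₂ − 1/a_t)] = 0.1899 km/s.
Second burn Δv₂ = |v₂ − v_a| = 0.2044 km/s.
Δv = Δv₁ + Δv₂ = 0.3590 + 0.2044 = 0.5634 km/s.

Δv = 0.563 km/s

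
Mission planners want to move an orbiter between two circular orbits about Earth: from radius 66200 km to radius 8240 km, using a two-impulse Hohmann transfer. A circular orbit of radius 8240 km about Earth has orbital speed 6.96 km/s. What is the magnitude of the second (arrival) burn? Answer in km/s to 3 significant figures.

From the circular-orbit relation v² = μ/r at r = 8240 km: μ = v²r = (6.96)² × 8240 = 3.99159×10^5 km³/s².
Transfer-ellipse semi-major axis a_t = (r₁ + r₂)/2 = (66200 + 8240)/2 = 37220 km.
On the circular orbit at r = 8240 km, v_c = √(μ/r) = 6.960 km/s.
Vis-viva on the transfer ellipse at r = 8240 km gives v_t = √[μ(2/r − 1/a_t)] = 9.282 km/s.
Δv₂ = |v_t − v_c| = |9.282 − 6.960| = 2.322 km/s.

Δv₂ = 2.32 km/s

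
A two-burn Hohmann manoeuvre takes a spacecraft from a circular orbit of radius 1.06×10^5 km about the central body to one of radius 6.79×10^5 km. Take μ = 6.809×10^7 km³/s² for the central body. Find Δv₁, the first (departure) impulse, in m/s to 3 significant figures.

Semi-major axis of the transfer orbit: a_t = (1.060×10^5 + 6.790×10^5)/2 = 3.925×10^5 km.
On the circular orbit at r = 1.060×10^5 km, v_c = √(μ/r) = 25.345 km/s.
Transfer-orbit speed at the same r (vis-viva, a = a_t): v_t = √[μ(2/r − 1/a_t)] = 33.335 km/s.
Δv₁ = |v_t − v_c| = |33.335 − 25.345| = 7.990 km/s.

Δv₁ = 7990 m/s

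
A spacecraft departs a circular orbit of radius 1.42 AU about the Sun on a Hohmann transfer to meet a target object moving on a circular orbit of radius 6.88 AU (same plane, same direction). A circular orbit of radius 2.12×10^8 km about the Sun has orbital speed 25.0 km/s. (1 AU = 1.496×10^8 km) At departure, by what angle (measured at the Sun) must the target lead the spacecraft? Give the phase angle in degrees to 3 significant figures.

From the circular-orbit relation v² = μ/r at r = 2.12×10^8 km: μ = v²r = (25.0)² × 2.12×10^8 = 1.32500×10^11 km³/s².
In km: r₁ = 1.42 × 1.496×10^8 = 2.12432×10^8 km; r₂ = 6.88 × 1.496×10^8 = 1.029248×10^9 km.
Transfer-ellipse semi-major axis a_t = (r₁ + r₂)/2 = (2.12432×10^8 + 1.029248×10^9)/2 = 6.2084×10^8 km.
The half-period of the transfer ellipse is t = π√(a_t³/μ) = 1.3351×10^8 s.
Target angular speed ω₂ = √(μ/r₂³) = 1.1024×10^-8 rad/s.
Angle swept by the target during transfer: ω₂·t = 1.4718 rad = 84.33°.
The spacecraft traverses 180° on the transfer ellipse, so the target must lead by 180° − 84.33° = 95.7°.

φ = 95.7°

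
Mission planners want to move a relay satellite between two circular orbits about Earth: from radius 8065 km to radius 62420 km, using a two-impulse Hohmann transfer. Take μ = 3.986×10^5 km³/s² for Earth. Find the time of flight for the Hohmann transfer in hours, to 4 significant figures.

The Hohmann ellipse has a_t = (r₁ + r₂)/2 = 35242.5 km.
By Kepler's third law the transfer-orbit period is T = 2π√(a_t³/μ), so t = T/2 = 32922 s.
Converting: 32922 s ÷ 3600 s/hour = 9.145 hours.

t = 9.145 hours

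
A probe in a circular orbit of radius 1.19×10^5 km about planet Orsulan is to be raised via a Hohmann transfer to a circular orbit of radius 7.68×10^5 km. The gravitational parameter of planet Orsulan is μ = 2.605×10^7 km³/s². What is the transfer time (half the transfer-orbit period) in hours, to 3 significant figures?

The Hohmann ellipse has a_t = (r₁ + r₂)/2 = 4.435×10^5 km.
By Kepler's third law the transfer-orbit period is T = 2π√(a_t³/μ), so t = T/2 = 1.818×10^5 s.
Converting: 1.818×10^5 s ÷ 3600 s/hour = 50.5 hours.

t = 50.5 hours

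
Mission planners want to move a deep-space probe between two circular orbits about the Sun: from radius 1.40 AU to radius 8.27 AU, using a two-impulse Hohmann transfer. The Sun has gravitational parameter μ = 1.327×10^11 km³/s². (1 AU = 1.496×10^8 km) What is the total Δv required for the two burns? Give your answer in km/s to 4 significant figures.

In km: r₁ = 1.40 × 1.496×10^8 = 2.0944×10^8 km; r₂ = 8.27 × 1.496×10^8 = 1.237192×10^9 km.
Semi-major axis of the transfer orbit: a_t = (2.0944×10^8 + 1.237192×10^9)/2 = 7.23316×10^8 km.
Circular speed at r₁: v₁ = √(μ/r₁) = √(1.327×10^11/2.0944×10^8) = 25.171 km/s.
Transfer-orbit speed at r₁ (vis-viva equation): v_p = √[μ(2/r₁ − 1/a_t)] = 32.920 km/s.
First burn Δv₁ = |v_p − v₁| = 7.749 km/s.
Circular speed at r₂: v₂ = √(μ/r₂) = 10.357 km/s.
Transfer-orbit speed at r₂: v_a = √[μ(2/r₂ − 1/a_t)] = 5.5729 km/s.
Second burn Δv₂ = |v₂ − v_a| = 4.784 km/s.
Total Δv = Δv₁ + Δv₂ = 12.53 km/s.

Δv = 12.53 km/s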